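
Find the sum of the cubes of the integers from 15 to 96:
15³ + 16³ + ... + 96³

Use ∑_{k=1}^{n} k³ = [n(n+1)/2]², then subtract the first 14 terms.
∑_{k=1}^{96} k³ = [96×97/2]² = 4656² = 21678336
∑_{k=1}^{14} k³ = [14×15/2]² = 105² = 11025
∑_{k=15}^{96} k³ = 21678336 - 11025 = 21667311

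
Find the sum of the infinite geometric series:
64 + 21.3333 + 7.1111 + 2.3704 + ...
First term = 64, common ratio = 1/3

For |r| < 1, S = a / (1 - r)
S = 64 / (1 - (1/3))
S = 64 / (2/3)
S = 96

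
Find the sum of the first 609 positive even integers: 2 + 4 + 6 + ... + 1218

Sum of first n even numbers = n(n+1)
= 609×610
= 371490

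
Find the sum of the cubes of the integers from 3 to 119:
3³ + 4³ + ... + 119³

Use ∑_{k=1}^{n} k³ = [n(n+1)/2]², then subtract the first 2 terms.
∑_{k=1}^{119} k³ = [119×120/2]² = 7140² = 50979600
∑_{k=1}^{2} k³ = [2×3/2]² = 3² = 9
∑_{k=3}^{119} k³ = 50979600 - 9 = 50979591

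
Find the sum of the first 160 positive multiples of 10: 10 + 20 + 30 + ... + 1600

Factor out 10: = 10(1 + 2 + ... + 160) = 10 × n(n+1)/2
= 10 × 160×161/2
= 10 × 12880
= 128800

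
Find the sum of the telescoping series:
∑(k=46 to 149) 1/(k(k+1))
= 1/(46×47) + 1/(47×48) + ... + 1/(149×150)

Partial fractions: 1/(k(k+1)) = 1/k - 1/(k+1)
The series telescopes:
= (1/46 - 1/47) + (1/47 - 1/48) + ... + (1/149 - 1/150)
= 1/46 - 1/150
= 26/1725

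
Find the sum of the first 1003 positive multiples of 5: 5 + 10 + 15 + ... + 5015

Factor out 5: = 5(1 + 2 + ... + 1003) = 5 × n(n+1)/2
= 5 × 1003×1004/2
= 5 × 503506
= 2517530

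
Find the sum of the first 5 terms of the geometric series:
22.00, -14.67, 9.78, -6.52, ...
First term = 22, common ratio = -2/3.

Sₙ = a(1 - rⁿ) / (1 - r)
S_5 = 22(1 - (-2/3)^5) / (1 - (-2/3))
S_5 = 22(1 - (-32/243)) / (5/3)
S_5 = 1210/81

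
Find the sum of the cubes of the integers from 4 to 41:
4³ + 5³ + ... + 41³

Use ∑_{k=1}^{n} k³ = [n(n+1)/2]², then subtract the first 3 terms.
∑_{k=1}^{41} k³ = [41×42/2]² = 861² = 741321
∑_{k=1}^{3} k³ = [3×4/2]² = 6² = 36
∑_{k=4}^{41} k³ = 741321 - 36 = 741285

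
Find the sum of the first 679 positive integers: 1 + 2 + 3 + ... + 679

Formula: ∑k = n(n+1)/2
= 679×680/2
= 461720/2
= 230860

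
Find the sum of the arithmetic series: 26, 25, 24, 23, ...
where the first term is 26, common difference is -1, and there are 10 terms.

Sₙ = n/2 × (first + last)
Last term = a + (n-1)d = 26 + (10-1)×(-1) = 17
S_10 = 10/2 × (26 + 17)
S_10 = 10/2 × 43 = 215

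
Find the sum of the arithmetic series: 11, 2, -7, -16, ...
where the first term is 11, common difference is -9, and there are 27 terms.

Sₙ = n/2 × (first + last)
Last term = a + (n-1)d = 11 + (27-1)×(-9) = -223
S_27 = 27/2 × (11 + (-223))
S_27 = 27/2 × (-212) = -2862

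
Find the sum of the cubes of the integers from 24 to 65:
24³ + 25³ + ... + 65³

Use ∑_{k=1}^{n} k³ = [n(n+1)/2]², then subtract the first 23 terms.
∑_{k=1}^{65} k³ = [65×66/2]² = 2145² = 4601025
∑_{k=1}^{23} k³ = [23×24/2]² = 276² = 76176
∑_{k=24}^{65} k³ = 4601025 - 76176 = 4524849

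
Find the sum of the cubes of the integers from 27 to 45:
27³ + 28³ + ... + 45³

Use ∑_{k=1}^{n} k³ = [n(n+1)/2]², then subtract the first 26 terms.
∑_{k=1}^{45} k³ = [45×46/2]² = 1035² = 1071225
∑_{k=1}^{26} k³ = [26×27/2]² = 351² = 123201
∑_{k=27}^{45} k³ = 1071225 - 123201 = 948024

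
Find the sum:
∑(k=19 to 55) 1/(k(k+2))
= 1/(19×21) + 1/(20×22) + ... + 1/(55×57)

Partial fractions: 1/(k(k+2)) = (1/2)[1/k - 1/(k+2)]
Telescoping leaves the first two and last two terms:
= (1/2)[1/19 + 1/20 - 1/56 - 1/57]
= 1073/31920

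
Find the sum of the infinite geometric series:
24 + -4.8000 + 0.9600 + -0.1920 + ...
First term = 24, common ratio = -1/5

For |r| < 1, S = a / (1 - r)
S = 24 / (1 - (-1/5))
S = 24 / (6/5)
S = 20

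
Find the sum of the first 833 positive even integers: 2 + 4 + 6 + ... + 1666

Sum of first n even numbers = n(n+1)
= 833×834
= 694722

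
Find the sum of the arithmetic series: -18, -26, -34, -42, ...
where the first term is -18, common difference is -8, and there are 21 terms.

Sₙ = n/2 × (first + last)
Last term = a + (n-1)d = -18 + (21-1)×(-8) = -178
S_21 = 21/2 × (-18 + (-178))
S_21 = 21/2 × (-196) = -2058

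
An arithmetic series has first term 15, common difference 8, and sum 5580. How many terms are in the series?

Using S = n/2 × [2a + (n-1)d]
5580 = n/2 × [2(15) + (n-1)(8)]
5580 = n/2 × [30 + 8n - 8]
11160 = n × [22 + 8n]
8n² + (22)n - 11160 = 0
Discriminant: Δ = (22)² - 4(8)(-11160) = 484 + 357120 = 357604
√Δ = 598
n = [-(22) + √Δ] / (2·8) = (-22 + 598) / 16 = 576 / 16 = 36
(The negative root is discarded since n must be a positive integer.)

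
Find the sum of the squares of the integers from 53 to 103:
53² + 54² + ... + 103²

Use ∑_{k=1}^{n} k² = n(n+1)(2n+1)/6, then subtract the first 52 terms.
∑_{k=1}^{103} k² = 103×104×207/6 = 369564
∑_{k=1}^{52} k² = 52×53×105/6 = 48230
∑_{k=53}^{103} k² = 369564 - 48230 = 321334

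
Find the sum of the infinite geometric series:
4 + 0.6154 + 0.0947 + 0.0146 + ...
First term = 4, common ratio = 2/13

For |r| < 1, S = a / (1 - r)
S = 4 / (1 - (2/13))
S = 4 / (11/13)
S = 52/11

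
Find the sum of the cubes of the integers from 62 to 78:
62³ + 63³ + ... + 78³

Use ∑_{k=1}^{n} k³ = [n(n+1)/2]², then subtract the first 61 terms.
∑_{k=1}^{78} k³ = [78×79/2]² = 3081² = 9492561
∑_{k=1}^{61} k³ = [61×62/2]² = 1891² = 3575881
∑_{k=62}^{78} k³ = 9492561 - 3575881 = 5916680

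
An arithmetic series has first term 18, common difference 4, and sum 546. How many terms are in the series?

Using S = n/2 × [2a + (n-1)d]
546 = n/2 × [2(18) + (n-1)(4)]
546 = n/2 × [36 + 4n - 4]
1092 = n × [32 + 4n]
4n² + (32)n - 1092 = 0
Discriminant: Δ = (32)² - 4(4)(-1092) = 1024 + 17472 = 18496
√Δ = 136
n = [-(32) + √Δ] / (2·4) = (-32 + 136) / 8 = 104 / 8 = 13
(The negative root is discarded since n must be a positive integer.)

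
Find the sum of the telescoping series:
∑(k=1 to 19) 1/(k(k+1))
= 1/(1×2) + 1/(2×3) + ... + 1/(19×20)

Partial fractions: 1/(k(k+1)) = 1/k - 1/(k+1)
The series telescopes:
= (1/1 - 1/2) + (1/2 - 1/3) + ... + (1/19 - 1/20)
= 1/1 - 1/20
= 19/20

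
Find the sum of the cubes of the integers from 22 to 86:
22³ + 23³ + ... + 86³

Use ∑_{k=1}^{n} k³ = [n(n+1)/2]², then subtract the first 21 terms.
∑_{k=1}^{86} k³ = [86×87/2]² = 3741² = 13995081
∑_{k=1}^{21} k³ = [21×22/2]² = 231² = 53361
∑_{k=22}^{86} k³ = 13995081 - 53361 = 13941720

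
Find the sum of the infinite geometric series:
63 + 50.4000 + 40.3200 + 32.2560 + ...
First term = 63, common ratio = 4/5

For |r| < 1, S = a / (1 - r)
S = 63 / (1 - (4/5))
S = 63 / (1/5)
S = 315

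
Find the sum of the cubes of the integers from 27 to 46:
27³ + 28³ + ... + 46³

Use ∑_{k=1}^{n} k³ = [n(n+1)/2]², then subtract the first 26 terms.
∑_{k=1}^{46} k³ = [46×47/2]² = 1081² = 1168561
∑_{k=1}^{26} k³ = [26×27/2]² = 351² = 123201
∑_{k=27}^{46} k³ = 1168561 - 123201 = 1045360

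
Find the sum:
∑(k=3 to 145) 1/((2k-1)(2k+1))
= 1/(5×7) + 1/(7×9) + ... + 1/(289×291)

Partial fractions: 1/((2k-1)(2k+1)) = (1/2)[1/(2k-1) - 1/(2k+1)]
The series telescopes:
= (1/2)[1/5 - 1/291]
= 143/1455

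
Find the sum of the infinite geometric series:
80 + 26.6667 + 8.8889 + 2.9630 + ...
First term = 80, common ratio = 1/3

For |r| < 1, S = a / (1 - r)
S = 80 / (1 - (1/3))
S = 80 / (2/3)
S = 120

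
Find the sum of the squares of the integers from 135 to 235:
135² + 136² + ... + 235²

Use ∑_{k=1}^{n} k² = n(n+1)(2n+1)/6, then subtract the first 134 terms.
∑_{k=1}^{235} k² = 235×236×471/6 = 4353610
∑_{k=1}^{134} k² = 134×135×269/6 = 811035
∑_{k=135}^{235} k² = 4353610 - 811035 = 3542575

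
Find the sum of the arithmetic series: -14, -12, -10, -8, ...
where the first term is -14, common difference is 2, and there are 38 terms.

Sₙ = n/2 × (first + last)
Last term = a + (n-1)d = -14 + (38-1)×2 = 60
S_38 = 38/2 × (-14 + 60)
S_38 = 38/2 × 46 = 874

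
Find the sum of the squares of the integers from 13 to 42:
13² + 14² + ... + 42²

Use ∑_{k=1}^{n} k² = n(n+1)(2n+1)/6, then subtract the first 12 terms.
∑_{k=1}^{42} k² = 42×43×85/6 = 25585
∑_{k=1}^{12} k² = 12×13×25/6 = 650
∑_{k=13}^{42} k² = 25585 - 650 = 24935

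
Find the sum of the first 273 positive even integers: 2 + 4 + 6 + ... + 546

Sum of first n even numbers = n(n+1)
= 273×274
= 74802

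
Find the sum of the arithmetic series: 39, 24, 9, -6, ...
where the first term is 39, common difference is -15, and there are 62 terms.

Sₙ = n/2 × (first + last)
Last term = a + (n-1)d = 39 + (62-1)×(-15) = -876
S_62 = 62/2 × (39 + (-876))
S_62 = 62/2 × (-837) = -25947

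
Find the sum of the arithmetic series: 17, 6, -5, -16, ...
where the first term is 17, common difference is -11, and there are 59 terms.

Sₙ = n/2 × (first + last)
Last term = a + (n-1)d = 17 + (59-1)×(-11) = -621
S_59 = 59/2 × (17 + (-621))
S_59 = 59/2 × (-604) = -17818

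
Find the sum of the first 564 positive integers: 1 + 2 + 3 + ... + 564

Formula: ∑k = n(n+1)/2
= 564×565/2
= 318660/2
= 159330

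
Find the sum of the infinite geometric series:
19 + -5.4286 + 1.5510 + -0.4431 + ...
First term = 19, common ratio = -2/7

For |r| < 1, S = a / (1 - r)
S = 19 / (1 - (-2/7))
S = 19 / (9/7)
S = 133/9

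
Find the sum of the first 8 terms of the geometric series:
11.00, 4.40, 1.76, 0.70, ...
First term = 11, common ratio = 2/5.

Sₙ = a(1 - rⁿ) / (1 - r)
S_8 = 11(1 - (2/5)^8) / (1 - (2/5))
S_8 = 11(1 - (256/390625)) / (3/5)
S_8 = 1431353/78125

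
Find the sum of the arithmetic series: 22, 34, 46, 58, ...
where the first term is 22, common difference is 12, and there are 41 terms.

Sₙ = n/2 × (first + last)
Last term = a + (n-1)d = 22 + (41-1)×12 = 502
S_41 = 41/2 × (22 + 502)
S_41 = 41/2 × 524 = 10742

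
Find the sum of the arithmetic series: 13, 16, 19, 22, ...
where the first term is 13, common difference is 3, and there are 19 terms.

Sₙ = n/2 × (first + last)
Last term = a + (n-1)d = 13 + (19-1)×3 = 67
S_19 = 19/2 × (13 + 67)
S_19 = 19/2 × 80 = 760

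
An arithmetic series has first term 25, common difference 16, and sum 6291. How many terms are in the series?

Using S = n/2 × [2a + (n-1)d]
6291 = n/2 × [2(25) + (n-1)(16)]
6291 = n/2 × [50 + 16n - 16]
12582 = n × [34 + 16n]
16n² + (34)n - 12582 = 0
Discriminant: Δ = (34)² - 4(16)(-12582) = 1156 + 805248 = 806404
√Δ = 898
n = [-(34) + √Δ] / (2·16) = (-34 + 898) / 32 = 864 / 32 = 27
(The negative root is discarded since n must be a positive integer.)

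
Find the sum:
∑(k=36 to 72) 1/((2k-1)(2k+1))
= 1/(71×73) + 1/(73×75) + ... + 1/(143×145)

Partial fractions: 1/((2k-1)(2k+1)) = (1/2)[1/(2k-1) - 1/(2k+1)]
The series telescopes:
= (1/2)[1/71 - 1/145]
= 37/10295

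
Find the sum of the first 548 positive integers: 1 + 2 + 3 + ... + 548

Formula: ∑k = n(n+1)/2
= 548×549/2
= 300852/2
= 150426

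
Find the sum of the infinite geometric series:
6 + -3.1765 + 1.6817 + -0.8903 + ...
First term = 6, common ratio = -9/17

For |r| < 1, S = a / (1 - r)
S = 6 / (1 - (-9/17))
S = 6 / (26/17)
S = 51/13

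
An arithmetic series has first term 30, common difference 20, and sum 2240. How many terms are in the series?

Using S = n/2 × [2a + (n-1)d]
2240 = n/2 × [2(30) + (n-1)(20)]
2240 = n/2 × [60 + 20n - 20]
4480 = n × [40 + 20n]
20n² + (40)n - 4480 = 0
Discriminant: Δ = (40)² - 4(20)(-4480) = 1600 + 358400 = 360000
√Δ = 600
n = [-(40) + √Δ] / (2·20) = (-40 + 600) / 40 = 560 / 40 = 14
(The negative root is discarded since n must be a positive integer.)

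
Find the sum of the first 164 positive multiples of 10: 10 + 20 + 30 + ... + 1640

Factor out 10: = 10(1 + 2 + ... + 164) = 10 × n(n+1)/2
= 10 × 164×165/2
= 10 × 13530
= 135300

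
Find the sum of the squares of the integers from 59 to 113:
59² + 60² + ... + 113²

Use ∑_{k=1}^{n} k² = n(n+1)(2n+1)/6, then subtract the first 58 terms.
∑_{k=1}^{113} k² = 113×114×227/6 = 487369
∑_{k=1}^{58} k² = 58×59×117/6 = 66729
∑_{k=59}^{113} k² = 487369 - 66729 = 420640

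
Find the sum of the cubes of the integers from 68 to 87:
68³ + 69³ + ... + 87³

Use ∑_{k=1}^{n} k³ = [n(n+1)/2]², then subtract the first 67 terms.
∑_{k=1}^{87} k³ = [87×88/2]² = 3828² = 14653584
∑_{k=1}^{67} k³ = [67×68/2]² = 2278² = 5189284
∑_{k=68}^{87} k³ = 14653584 - 5189284 = 9464300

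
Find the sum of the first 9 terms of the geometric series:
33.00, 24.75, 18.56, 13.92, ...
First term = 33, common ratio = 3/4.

Sₙ = a(1 - rⁿ) / (1 - r)
S_9 = 33(1 - (3/4)^9) / (1 - (3/4))
S_9 = 33(1 - (19683/262144)) / (1/4)
S_9 = 8001213/65536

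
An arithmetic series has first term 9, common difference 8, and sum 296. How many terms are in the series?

Using S = n/2 × [2a + (n-1)d]
296 = n/2 × [2(9) + (n-1)(8)]
296 = n/2 × [18 + 8n - 8]
592 = n × [10 + 8n]
8n² + (10)n - 592 = 0
Discriminant: Δ = (10)² - 4(8)(-592) = 100 + 18944 = 19044
√Δ = 138
n = [-(10) + √Δ] / (2·8) = (-10 + 138) / 16 = 128 / 16 = 8
(The negative root is discarded since n must be a positive integer.)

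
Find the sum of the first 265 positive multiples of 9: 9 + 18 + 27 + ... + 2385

Factor out 9: = 9(1 + 2 + ... + 265) = 9 × n(n+1)/2
= 9 × 265×266/2
= 9 × 35245
= 317205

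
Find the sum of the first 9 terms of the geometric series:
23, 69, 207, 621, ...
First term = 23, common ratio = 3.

Sₙ = a(1 - rⁿ) / (1 - r)
S_9 = 23(1 - 3^9) / (1 - 3)
S_9 = 23(1 - 19683) / (-2)
S_9 = 226343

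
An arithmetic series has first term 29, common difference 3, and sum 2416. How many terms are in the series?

Using S = n/2 × [2a + (n-1)d]
2416 = n/2 × [2(29) + (n-1)(3)]
2416 = n/2 × [58 + 3n - 3]
4832 = n × [55 + 3n]
3n² + (55)n - 4832 = 0
Discriminant: Δ = (55)² - 4(3)(-4832) = 3025 + 57984 = 61009
√Δ = 247
n = [-(55) + √Δ] / (2·3) = (-55 + 247) / 6 = 192 / 6 = 32
(The negative root is discarded since n must be a positive integer.)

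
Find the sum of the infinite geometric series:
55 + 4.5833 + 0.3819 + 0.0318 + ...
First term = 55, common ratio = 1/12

For |r| < 1, S = a / (1 - r)
S = 55 / (1 - (1/12))
S = 55 / (11/12)
S = 60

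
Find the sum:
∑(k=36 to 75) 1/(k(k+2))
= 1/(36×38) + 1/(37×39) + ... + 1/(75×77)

Partial fractions: 1/(k(k+2)) = (1/2)[1/k - 1/(k+2)]
Telescoping leaves the first two and last two terms:
= (1/2)[1/36 + 1/37 - 1/76 - 1/77]
= 27925/1948716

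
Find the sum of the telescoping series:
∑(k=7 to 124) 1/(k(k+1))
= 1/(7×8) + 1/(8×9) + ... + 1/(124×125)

Partial fractions: 1/(k(k+1)) = 1/k - 1/(k+1)
The series telescopes:
= (1/7 - 1/8) + (1/8 - 1/9) + ... + (1/124 - 1/125)
= 1/7 - 1/125
= 118/875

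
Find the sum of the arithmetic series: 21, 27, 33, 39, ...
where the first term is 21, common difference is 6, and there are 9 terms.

Sₙ = n/2 × (first + last)
Last term = a + (n-1)d = 21 + (9-1)×6 = 69
S_9 = 9/2 × (21 + 69)
S_9 = 9/2 × 90 = 405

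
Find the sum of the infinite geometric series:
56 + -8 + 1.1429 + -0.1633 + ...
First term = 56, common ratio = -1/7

For |r| < 1, S = a / (1 - r)
S = 56 / (1 - (-1/7))
S = 56 / (8/7)
S = 49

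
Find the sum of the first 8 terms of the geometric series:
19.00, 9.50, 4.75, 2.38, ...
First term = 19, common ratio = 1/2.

Sₙ = a(1 - rⁿ) / (1 - r)
S_8 = 19(1 - (1/2)^8) / (1 - (1/2))
S_8 = 19(1 - (1/256)) / (1/2)
S_8 = 4845/128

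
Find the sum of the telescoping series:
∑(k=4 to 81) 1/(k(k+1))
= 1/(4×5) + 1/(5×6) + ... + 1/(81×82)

Partial fractions: 1/(k(k+1)) = 1/k - 1/(k+1)
The series telescopes:
= (1/4 - 1/5) + (1/5 - 1/6) + ... + (1/81 - 1/82)
= 1/4 - 1/82
= 39/164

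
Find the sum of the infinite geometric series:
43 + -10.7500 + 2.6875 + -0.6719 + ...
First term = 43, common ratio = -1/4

For |r| < 1, S = a / (1 - r)
S = 43 / (1 - (-1/4))
S = 43 / (5/4)
S = 172/5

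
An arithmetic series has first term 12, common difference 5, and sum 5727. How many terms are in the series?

Using S = n/2 × [2a + (n-1)d]
5727 = n/2 × [2(12) + (n-1)(5)]
5727 = n/2 × [24 + 5n - 5]
11454 = n × [19 + 5n]
5n² + (19)n - 11454 = 0
Discriminant: Δ = (19)² - 4(5)(-11454) = 361 + 229080 = 229441
√Δ = 479
n = [-(19) + √Δ] / (2·5) = (-19 + 479) / 10 = 460 / 10 = 46
(The negative root is discarded since n must be a positive integer.)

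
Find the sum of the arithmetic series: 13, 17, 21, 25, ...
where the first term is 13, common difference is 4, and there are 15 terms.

Sₙ = n/2 × (first + last)
Last term = a + (n-1)d = 13 + (15-1)×4 = 69
S_15 = 15/2 × (13 + 69)
S_15 = 15/2 × 82 = 615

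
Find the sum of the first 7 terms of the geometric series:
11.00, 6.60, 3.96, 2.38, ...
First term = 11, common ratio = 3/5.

Sₙ = a(1 - rⁿ) / (1 - r)
S_7 = 11(1 - (3/5)^7) / (1 - (3/5))
S_7 = 11(1 - (2187/78125)) / (2/5)
S_7 = 417659/15625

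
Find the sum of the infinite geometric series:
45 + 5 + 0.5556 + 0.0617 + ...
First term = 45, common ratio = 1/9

For |r| < 1, S = a / (1 - r)
S = 45 / (1 - (1/9))
S = 45 / (8/9)
S = 405/8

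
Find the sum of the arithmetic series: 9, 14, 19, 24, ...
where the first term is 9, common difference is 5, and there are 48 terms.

Sₙ = n/2 × (first + last)
Last term = a + (n-1)d = 9 + (48-1)×5 = 244
S_48 = 48/2 × (9 + 244)
S_48 = 48/2 × 253 = 6072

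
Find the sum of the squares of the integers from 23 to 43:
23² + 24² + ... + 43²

Use ∑_{k=1}^{n} k² = n(n+1)(2n+1)/6, then subtract the first 22 terms.
∑_{k=1}^{43} k² = 43×44×87/6 = 27434
∑_{k=1}^{22} k² = 22×23×45/6 = 3795
∑_{k=23}^{43} k² = 27434 - 3795 = 23639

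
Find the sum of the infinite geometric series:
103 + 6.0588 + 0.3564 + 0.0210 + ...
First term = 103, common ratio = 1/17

For |r| < 1, S = a / (1 - r)
S = 103 / (1 - (1/17))
S = 103 / (16/17)
S = 1751/16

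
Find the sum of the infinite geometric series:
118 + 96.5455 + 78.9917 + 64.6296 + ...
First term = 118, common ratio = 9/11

For |r| < 1, S = a / (1 - r)
S = 118 / (1 - (9/11))
S = 118 / (2/11)
S = 649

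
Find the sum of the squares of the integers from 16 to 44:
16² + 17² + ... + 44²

Use ∑_{k=1}^{n} k² = n(n+1)(2n+1)/6, then subtract the first 15 terms.
∑_{k=1}^{44} k² = 44×45×89/6 = 29370
∑_{k=1}^{15} k² = 15×16×31/6 = 1240
∑_{k=16}^{44} k² = 29370 - 1240 = 28130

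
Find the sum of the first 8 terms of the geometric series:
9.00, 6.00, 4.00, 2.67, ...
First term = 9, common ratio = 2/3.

Sₙ = a(1 - rⁿ) / (1 - r)
S_8 = 9(1 - (2/3)^8) / (1 - (2/3))
S_8 = 9(1 - (256/6561)) / (1/3)
S_8 = 6305/243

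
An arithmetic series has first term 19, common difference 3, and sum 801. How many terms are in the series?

Using S = n/2 × [2a + (n-1)d]
801 = n/2 × [2(19) + (n-1)(3)]
801 = n/2 × [38 + 3n - 3]
1602 = n × [35 + 3n]
3n² + (35)n - 1602 = 0
Discriminant: Δ = (35)² - 4(3)(-1602) = 1225 + 19224 = 20449
√Δ = 143
n = [-(35) + √Δ] / (2·3) = (-35 + 143) / 6 = 108 / 6 = 18
(The negative root is discarded since n must be a positive integer.)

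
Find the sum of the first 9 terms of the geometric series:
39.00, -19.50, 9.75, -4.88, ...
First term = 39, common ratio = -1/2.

Sₙ = a(1 - rⁿ) / (1 - r)
S_9 = 39(1 - (-1/2)^9) / (1 - (-1/2))
S_9 = 39(1 - (-1/512)) / (3/2)
S_9 = 6669/256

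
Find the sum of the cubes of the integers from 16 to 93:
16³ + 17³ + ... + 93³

Use ∑_{k=1}^{n} k³ = [n(n+1)/2]², then subtract the first 15 terms.
∑_{k=1}^{93} k³ = [93×94/2]² = 4371² = 19105641
∑_{k=1}^{15} k³ = [15×16/2]² = 120² = 14400
∑_{k=16}^{93} k³ = 19105641 - 14400 = 19091241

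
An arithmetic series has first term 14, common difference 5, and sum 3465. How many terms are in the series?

Using S = n/2 × [2a + (n-1)d]
3465 = n/2 × [2(14) + (n-1)(5)]
3465 = n/2 × [28 + 5n - 5]
6930 = n × [23 + 5n]
5n² + (23)n - 6930 = 0
Discriminant: Δ = (23)² - 4(5)(-6930) = 529 + 138600 = 139129
√Δ = 373
n = [-(23) + √Δ] / (2·5) = (-23 + 373) / 10 = 350 / 10 = 35
(The negative root is discarded since n must be a positive integer.)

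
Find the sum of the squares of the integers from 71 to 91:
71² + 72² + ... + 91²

Use ∑_{k=1}^{n} k² = n(n+1)(2n+1)/6, then subtract the first 70 terms.
∑_{k=1}^{91} k² = 91×92×183/6 = 255346
∑_{k=1}^{70} k² = 70×71×141/6 = 116795
∑_{k=71}^{91} k² = 255346 - 116795 = 138551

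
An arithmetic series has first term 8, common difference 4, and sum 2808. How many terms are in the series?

Using S = n/2 × [2a + (n-1)d]
2808 = n/2 × [2(8) + (n-1)(4)]
2808 = n/2 × [16 + 4n - 4]
5616 = n × [12 + 4n]
4n² + (12)n - 5616 = 0
Discriminant: Δ = (12)² - 4(4)(-5616) = 144 + 89856 = 90000
√Δ = 300
n = [-(12) + √Δ] / (2·4) = (-12 + 300) / 8 = 288 / 8 = 36
(The negative root is discarded since n must be a positive integer.)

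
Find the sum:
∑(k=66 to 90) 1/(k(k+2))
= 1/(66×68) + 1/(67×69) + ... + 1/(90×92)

Partial fractions: 1/(k(k+2)) = (1/2)[1/k - 1/(k+2)]
Telescoping leaves the first two and last two terms:
= (1/2)[1/66 + 1/67 - 1/91 - 1/92]
= 152125/37020984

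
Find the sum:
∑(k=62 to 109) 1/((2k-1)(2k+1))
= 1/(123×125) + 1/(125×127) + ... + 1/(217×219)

Partial fractions: 1/((2k-1)(2k+1)) = (1/2)[1/(2k-1) - 1/(2k+1)]
The series telescopes:
= (1/2)[1/123 - 1/219]
= 16/8979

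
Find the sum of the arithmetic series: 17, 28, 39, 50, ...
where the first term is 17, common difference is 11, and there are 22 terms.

Sₙ = n/2 × (first + last)
Last term = a + (n-1)d = 17 + (22-1)×11 = 248
S_22 = 22/2 × (17 + 248)
S_22 = 22/2 × 265 = 2915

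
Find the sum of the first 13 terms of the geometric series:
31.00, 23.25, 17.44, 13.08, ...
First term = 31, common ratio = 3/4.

Sₙ = a(1 - rⁿ) / (1 - r)
S_13 = 31(1 - (3/4)^13) / (1 - (3/4))
S_13 = 31(1 - (1594323/67108864)) / (1/4)
S_13 = 2030950771/16777216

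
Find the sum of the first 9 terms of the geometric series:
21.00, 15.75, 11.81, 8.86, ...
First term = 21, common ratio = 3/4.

Sₙ = a(1 - rⁿ) / (1 - r)
S_9 = 21(1 - (3/4)^9) / (1 - (3/4))
S_9 = 21(1 - (19683/262144)) / (1/4)
S_9 = 5091681/65536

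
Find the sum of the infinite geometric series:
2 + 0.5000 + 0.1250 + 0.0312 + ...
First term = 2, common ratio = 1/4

For |r| < 1, S = a / (1 - r)
S = 2 / (1 - (1/4))
S = 2 / (3/4)
S = 8/3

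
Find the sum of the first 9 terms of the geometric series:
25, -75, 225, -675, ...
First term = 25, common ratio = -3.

Sₙ = a(1 - rⁿ) / (1 - r)
S_9 = 25(1 - (-3)^9) / (1 - (-3))
S_9 = 25(1 - (-19683)) / (4)
S_9 = 123025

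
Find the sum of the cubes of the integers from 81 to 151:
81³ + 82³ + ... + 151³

Use ∑_{k=1}^{n} k³ = [n(n+1)/2]², then subtract the first 80 terms.
∑_{k=1}^{151} k³ = [151×152/2]² = 11476² = 131698576
∑_{k=1}^{80} k³ = [80×81/2]² = 3240² = 10497600
∑_{k=81}^{151} k³ = 131698576 - 10497600 = 121200976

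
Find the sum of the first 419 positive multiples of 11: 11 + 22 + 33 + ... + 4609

Factor out 11: = 11(1 + 2 + ... + 419) = 11 × n(n+1)/2
= 11 × 419×420/2
= 11 × 87990
= 967890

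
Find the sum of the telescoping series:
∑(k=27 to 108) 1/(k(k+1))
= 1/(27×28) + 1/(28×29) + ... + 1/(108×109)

Partial fractions: 1/(k(k+1)) = 1/k - 1/(k+1)
The series telescopes:
= (1/27 - 1/28) + (1/28 - 1/29) + ... + (1/108 - 1/109)
= 1/27 - 1/109
= 82/2943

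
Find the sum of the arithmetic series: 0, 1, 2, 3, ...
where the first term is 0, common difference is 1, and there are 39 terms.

Sₙ = n/2 × (first + last)
Last term = a + (n-1)d = 0 + (39-1)×1 = 38
S_39 = 39/2 × (0 + 38)
S_39 = 39/2 × 38 = 741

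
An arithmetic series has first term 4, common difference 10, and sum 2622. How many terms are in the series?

Using S = n/2 × [2a + (n-1)d]
2622 = n/2 × [2(4) + (n-1)(10)]
2622 = n/2 × [8 + 10n - 10]
5244 = n × [-2 + 10n]
10n² + (-2)n - 5244 = 0
Discriminant: Δ = (-2)² - 4(10)(-5244) = 4 + 209760 = 209764
√Δ = 458
n = [-(-2) + √Δ] / (2·10) = (2 + 458) / 20 = 460 / 20 = 23
(The negative root is discarded since n must be a positive integer.)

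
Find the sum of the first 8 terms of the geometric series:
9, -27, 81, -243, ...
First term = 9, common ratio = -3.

Sₙ = a(1 - rⁿ) / (1 - r)
S_8 = 9(1 - (-3)^8) / (1 - (-3))
S_8 = 9(1 - 6561) / (4)
S_8 = -14760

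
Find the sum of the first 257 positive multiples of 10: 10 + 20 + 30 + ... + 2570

Factor out 10: = 10(1 + 2 + ... + 257) = 10 × n(n+1)/2
= 10 × 257×258/2
= 10 × 33153
= 331530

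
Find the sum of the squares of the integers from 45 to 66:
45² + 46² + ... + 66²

Use ∑_{k=1}^{n} k² = n(n+1)(2n+1)/6, then subtract the first 44 terms.
∑_{k=1}^{66} k² = 66×67×133/6 = 98021
∑_{k=1}^{44} k² = 44×45×89/6 = 29370
∑_{k=45}^{66} k² = 98021 - 29370 = 68651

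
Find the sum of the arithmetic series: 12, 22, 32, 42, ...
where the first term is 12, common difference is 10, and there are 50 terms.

Sₙ = n/2 × (first + last)
Last term = a + (n-1)d = 12 + (50-1)×10 = 502
S_50 = 50/2 × (12 + 502)
S_50 = 50/2 × 514 = 12850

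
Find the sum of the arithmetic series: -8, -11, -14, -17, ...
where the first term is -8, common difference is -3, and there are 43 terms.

Sₙ = n/2 × (first + last)
Last term = a + (n-1)d = -8 + (43-1)×(-3) = -134
S_43 = 43/2 × (-8 + (-134))
S_43 = 43/2 × (-142) = -3053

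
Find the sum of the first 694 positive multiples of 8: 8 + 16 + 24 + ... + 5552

Factor out 8: = 8(1 + 2 + ... + 694) = 8 × n(n+1)/2
= 8 × 694×695/2
= 8 × 241165
= 1929320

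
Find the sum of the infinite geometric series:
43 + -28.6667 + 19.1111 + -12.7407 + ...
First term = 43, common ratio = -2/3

For |r| < 1, S = a / (1 - r)
S = 43 / (1 - (-2/3))
S = 43 / (5/3)
S = 129/5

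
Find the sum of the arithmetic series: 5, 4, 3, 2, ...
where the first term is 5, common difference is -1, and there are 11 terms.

Sₙ = n/2 × (first + last)
Last term = a + (n-1)d = 5 + (11-1)×(-1) = -5
S_11 = 11/2 × (5 + (-5))
S_11 = 11/2 × 0 = 0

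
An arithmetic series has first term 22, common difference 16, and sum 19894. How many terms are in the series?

Using S = n/2 × [2a + (n-1)d]
19894 = n/2 × [2(22) + (n-1)(16)]
19894 = n/2 × [44 + 16n - 16]
39788 = n × [28 + 16n]
16n² + (28)n - 39788 = 0
Discriminant: Δ = (28)² - 4(16)(-39788) = 784 + 2546432 = 2547216
√Δ = 1596
n = [-(28) + √Δ] / (2·16) = (-28 + 1596) / 32 = 1568 / 32 = 49
(The negative root is discarded since n must be a positive integer.)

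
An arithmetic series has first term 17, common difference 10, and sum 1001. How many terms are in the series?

Using S = n/2 × [2a + (n-1)d]
1001 = n/2 × [2(17) + (n-1)(10)]
1001 = n/2 × [34 + 10n - 10]
2002 = n × [24 + 10n]
10n² + (24)n - 2002 = 0
Discriminant: Δ = (24)² - 4(10)(-2002) = 576 + 80080 = 80656
√Δ = 284
n = [-(24) + √Δ] / (2·10) = (-24 + 284) / 20 = 260 / 20 = 13
(The negative root is discarded since n must be a positive integer.)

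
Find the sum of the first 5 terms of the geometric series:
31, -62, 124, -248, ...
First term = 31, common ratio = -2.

Sₙ = a(1 - rⁿ) / (1 - r)
S_5 = 31(1 - (-2)^5) / (1 - (-2))
S_5 = 31(1 - (-32)) / (3)
S_5 = 341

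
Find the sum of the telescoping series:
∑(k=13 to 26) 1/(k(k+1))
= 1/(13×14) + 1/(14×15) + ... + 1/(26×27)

Partial fractions: 1/(k(k+1)) = 1/k - 1/(k+1)
The series telescopes:
= (1/13 - 1/14) + (1/14 - 1/15) + ... + (1/26 - 1/27)
= 1/13 - 1/27
= 14/351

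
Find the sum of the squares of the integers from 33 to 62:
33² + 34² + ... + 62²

Use ∑_{k=1}^{n} k² = n(n+1)(2n+1)/6, then subtract the first 32 terms.
∑_{k=1}^{62} k² = 62×63×125/6 = 81375
∑_{k=1}^{32} k² = 32×33×65/6 = 11440
∑_{k=33}^{62} k² = 81375 - 11440 = 69935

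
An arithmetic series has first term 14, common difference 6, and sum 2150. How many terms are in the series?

Using S = n/2 × [2a + (n-1)d]
2150 = n/2 × [2(14) + (n-1)(6)]
2150 = n/2 × [28 + 6n - 6]
4300 = n × [22 + 6n]
6n² + (22)n - 4300 = 0
Discriminant: Δ = (22)² - 4(6)(-4300) = 484 + 103200 = 103684
√Δ = 322
n = [-(22) + √Δ] / (2·6) = (-22 + 322) / 12 = 300 / 12 = 25
(The negative root is discarded since n must be a positive integer.)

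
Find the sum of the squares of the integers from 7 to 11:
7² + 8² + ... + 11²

Use ∑_{k=1}^{n} k² = n(n+1)(2n+1)/6, then subtract the first 6 terms.
∑_{k=1}^{11} k² = 11×12×23/6 = 506
∑_{k=1}^{6} k² = 6×7×13/6 = 91
∑_{k=7}^{11} k² = 506 - 91 = 415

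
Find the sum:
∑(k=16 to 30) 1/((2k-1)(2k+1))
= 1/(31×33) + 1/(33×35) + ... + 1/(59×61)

Partial fractions: 1/((2k-1)(2k+1)) = (1/2)[1/(2k-1) - 1/(2k+1)]
The series telescopes:
= (1/2)[1/31 - 1/61]
= 15/1891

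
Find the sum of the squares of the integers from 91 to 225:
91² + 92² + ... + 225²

Use ∑_{k=1}^{n} k² = n(n+1)(2n+1)/6, then subtract the first 90 terms.
∑_{k=1}^{225} k² = 225×226×451/6 = 3822225
∑_{k=1}^{90} k² = 90×91×181/6 = 247065
∑_{k=91}^{225} k² = 3822225 - 247065 = 3575160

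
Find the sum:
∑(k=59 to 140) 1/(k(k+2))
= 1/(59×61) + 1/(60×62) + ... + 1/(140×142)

Partial fractions: 1/(k(k+2)) = (1/2)[1/k - 1/(k+2)]
Telescoping leaves the first two and last two terms:
= (1/2)[1/59 + 1/60 - 1/141 - 1/142]
= 76711/7875320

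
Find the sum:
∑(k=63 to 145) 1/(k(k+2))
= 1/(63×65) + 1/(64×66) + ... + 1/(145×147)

Partial fractions: 1/(k(k+2)) = (1/2)[1/k - 1/(k+2)]
Telescoping leaves the first two and last two terms:
= (1/2)[1/63 + 1/64 - 1/146 - 1/147]
= 36769/4120704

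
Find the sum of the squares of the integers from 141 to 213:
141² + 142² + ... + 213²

Use ∑_{k=1}^{n} k² = n(n+1)(2n+1)/6, then subtract the first 140 terms.
∑_{k=1}^{213} k² = 213×214×427/6 = 3243919
∑_{k=1}^{140} k² = 140×141×281/6 = 924490
∑_{k=141}^{213} k² = 3243919 - 924490 = 2319429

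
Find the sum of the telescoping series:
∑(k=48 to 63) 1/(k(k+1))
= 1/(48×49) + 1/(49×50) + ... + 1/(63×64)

Partial fractions: 1/(k(k+1)) = 1/k - 1/(k+1)
The series telescopes:
= (1/48 - 1/49) + (1/49 - 1/50) + ... + (1/63 - 1/64)
= 1/48 - 1/64
= 1/192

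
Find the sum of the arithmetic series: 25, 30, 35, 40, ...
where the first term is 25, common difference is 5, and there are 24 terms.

Sₙ = n/2 × (first + last)
Last term = a + (n-1)d = 25 + (24-1)×5 = 140
S_24 = 24/2 × (25 + 140)
S_24 = 24/2 × 165 = 1980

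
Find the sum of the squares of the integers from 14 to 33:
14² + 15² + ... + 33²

Use ∑_{k=1}^{n} k² = n(n+1)(2n+1)/6, then subtract the first 13 terms.
∑_{k=1}^{33} k² = 33×34×67/6 = 12529
∑_{k=1}^{13} k² = 13×14×27/6 = 819
∑_{k=14}^{33} k² = 12529 - 819 = 11710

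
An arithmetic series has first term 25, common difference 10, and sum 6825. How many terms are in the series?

Using S = n/2 × [2a + (n-1)d]
6825 = n/2 × [2(25) + (n-1)(10)]
6825 = n/2 × [50 + 10n - 10]
13650 = n × [40 + 10n]
10n² + (40)n - 13650 = 0
Discriminant: Δ = (40)² - 4(10)(-13650) = 1600 + 546000 = 547600
√Δ = 740
n = [-(40) + √Δ] / (2·10) = (-40 + 740) / 20 = 700 / 20 = 35
(The negative root is discarded since n must be a positive integer.)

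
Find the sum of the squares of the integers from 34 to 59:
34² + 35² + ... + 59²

Use ∑_{k=1}^{n} k² = n(n+1)(2n+1)/6, then subtract the first 33 terms.
∑_{k=1}^{59} k² = 59×60×119/6 = 70210
∑_{k=1}^{33} k² = 33×34×67/6 = 12529
∑_{k=34}^{59} k² = 70210 - 12529 = 57681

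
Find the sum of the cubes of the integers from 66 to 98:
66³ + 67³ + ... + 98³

Use ∑_{k=1}^{n} k³ = [n(n+1)/2]², then subtract the first 65 terms.
∑_{k=1}^{98} k³ = [98×99/2]² = 4851² = 23532201
∑_{k=1}^{65} k³ = [65×66/2]² = 2145² = 4601025
∑_{k=66}^{98} k³ = 23532201 - 4601025 = 18931176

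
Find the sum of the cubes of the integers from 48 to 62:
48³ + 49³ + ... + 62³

Use ∑_{k=1}^{n} k³ = [n(n+1)/2]², then subtract the first 47 terms.
∑_{k=1}^{62} k³ = [62×63/2]² = 1953² = 3814209
∑_{k=1}^{47} k³ = [47×48/2]² = 1128² = 1272384
∑_{k=48}^{62} k³ = 3814209 - 1272384 = 2541825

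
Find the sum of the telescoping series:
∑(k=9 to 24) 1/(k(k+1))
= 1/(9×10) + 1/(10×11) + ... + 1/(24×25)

Partial fractions: 1/(k(k+1)) = 1/k - 1/(k+1)
The series telescopes:
= (1/9 - 1/10) + (1/10 - 1/11) + ... + (1/24 - 1/25)
= 1/9 - 1/25
= 16/225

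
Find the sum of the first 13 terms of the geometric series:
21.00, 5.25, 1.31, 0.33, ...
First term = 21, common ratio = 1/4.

Sₙ = a(1 - rⁿ) / (1 - r)
S_13 = 21(1 - (1/4)^13) / (1 - (1/4))
S_13 = 21(1 - (1/67108864)) / (3/4)
S_13 = 469762041/16777216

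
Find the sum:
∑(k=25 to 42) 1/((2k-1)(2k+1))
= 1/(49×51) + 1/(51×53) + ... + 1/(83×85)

Partial fractions: 1/((2k-1)(2k+1)) = (1/2)[1/(2k-1) - 1/(2k+1)]
The series telescopes:
= (1/2)[1/49 - 1/85]
= 18/4165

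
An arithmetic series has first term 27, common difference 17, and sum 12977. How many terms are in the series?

Using S = n/2 × [2a + (n-1)d]
12977 = n/2 × [2(27) + (n-1)(17)]
12977 = n/2 × [54 + 17n - 17]
25954 = n × [37 + 17n]
17n² + (37)n - 25954 = 0
Discriminant: Δ = (37)² - 4(17)(-25954) = 1369 + 1764872 = 1766241
√Δ = 1329
n = [-(37) + √Δ] / (2·17) = (-37 + 1329) / 34 = 1292 / 34 = 38
(The negative root is discarded since n must be a positive integer.)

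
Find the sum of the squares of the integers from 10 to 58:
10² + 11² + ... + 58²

Use ∑_{k=1}^{n} k² = n(n+1)(2n+1)/6, then subtract the first 9 terms.
∑_{k=1}^{58} k² = 58×59×117/6 = 66729
∑_{k=1}^{9} k² = 9×10×19/6 = 285
∑_{k=10}^{58} k² = 66729 - 285 = 66444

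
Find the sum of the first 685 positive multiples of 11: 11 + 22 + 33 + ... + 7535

Factor out 11: = 11(1 + 2 + ... + 685) = 11 × n(n+1)/2
= 11 × 685×686/2
= 11 × 234955
= 2584505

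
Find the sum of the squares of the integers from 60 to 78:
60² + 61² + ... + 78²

Use ∑_{k=1}^{n} k² = n(n+1)(2n+1)/6, then subtract the first 59 terms.
∑_{k=1}^{78} k² = 78×79×157/6 = 161239
∑_{k=1}^{59} k² = 59×60×119/6 = 70210
∑_{k=60}^{78} k² = 161239 - 70210 = 91029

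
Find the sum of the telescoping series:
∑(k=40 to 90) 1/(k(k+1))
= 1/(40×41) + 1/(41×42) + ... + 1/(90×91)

Partial fractions: 1/(k(k+1)) = 1/k - 1/(k+1)
The series telescopes:
= (1/40 - 1/41) + (1/41 - 1/42) + ... + (1/90 - 1/91)
= 1/40 - 1/91
= 51/3640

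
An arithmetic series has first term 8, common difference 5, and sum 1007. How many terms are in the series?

Using S = n/2 × [2a + (n-1)d]
1007 = n/2 × [2(8) + (n-1)(5)]
1007 = n/2 × [16 + 5n - 5]
2014 = n × [11 + 5n]
5n² + (11)n - 2014 = 0
Discriminant: Δ = (11)² - 4(5)(-2014) = 121 + 40280 = 40401
√Δ = 201
n = [-(11) + √Δ] / (2·5) = (-11 + 201) / 10 = 190 / 10 = 19
(The negative root is discarded since n must be a positive integer.)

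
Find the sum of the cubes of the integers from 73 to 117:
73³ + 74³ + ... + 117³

Use ∑_{k=1}^{n} k³ = [n(n+1)/2]², then subtract the first 72 terms.
∑_{k=1}^{117} k³ = [117×118/2]² = 6903² = 47651409
∑_{k=1}^{72} k³ = [72×73/2]² = 2628² = 6906384
∑_{k=73}^{117} k³ = 47651409 - 6906384 = 40745025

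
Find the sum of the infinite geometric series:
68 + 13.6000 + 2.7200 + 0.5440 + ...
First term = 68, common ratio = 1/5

For |r| < 1, S = a / (1 - r)
S = 68 / (1 - (1/5))
S = 68 / (4/5)
S = 85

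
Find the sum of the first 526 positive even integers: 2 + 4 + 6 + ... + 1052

Sum of first n even numbers = n(n+1)
= 526×527
= 277202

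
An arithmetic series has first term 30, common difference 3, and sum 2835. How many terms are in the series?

Using S = n/2 × [2a + (n-1)d]
2835 = n/2 × [2(30) + (n-1)(3)]
2835 = n/2 × [60 + 3n - 3]
5670 = n × [57 + 3n]
3n² + (57)n - 5670 = 0
Discriminant: Δ = (57)² - 4(3)(-5670) = 3249 + 68040 = 71289
√Δ = 267
n = [-(57) + √Δ] / (2·3) = (-57 + 267) / 6 = 210 / 6 = 35
(The negative root is discarded since n must be a positive integer.)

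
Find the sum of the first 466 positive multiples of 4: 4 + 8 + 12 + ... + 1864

Factor out 4: = 4(1 + 2 + ... + 466) = 4 × n(n+1)/2
= 4 × 466×467/2
= 4 × 108811
= 435244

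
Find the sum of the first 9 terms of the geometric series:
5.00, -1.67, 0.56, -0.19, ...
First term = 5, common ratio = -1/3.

Sₙ = a(1 - rⁿ) / (1 - r)
S_9 = 5(1 - (-1/3)^9) / (1 - (-1/3))
S_9 = 5(1 - (-1/19683)) / (4/3)
S_9 = 24605/6561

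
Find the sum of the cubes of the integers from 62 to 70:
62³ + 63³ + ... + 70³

Use ∑_{k=1}^{n} k³ = [n(n+1)/2]², then subtract the first 61 terms.
∑_{k=1}^{70} k³ = [70×71/2]² = 2485² = 6175225
∑_{k=1}^{61} k³ = [61×62/2]² = 1891² = 3575881
∑_{k=62}^{70} k³ = 6175225 - 3575881 = 2599344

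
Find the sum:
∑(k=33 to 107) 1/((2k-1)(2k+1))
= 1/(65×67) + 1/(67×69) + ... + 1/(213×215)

Partial fractions: 1/((2k-1)(2k+1)) = (1/2)[1/(2k-1) - 1/(2k+1)]
The series telescopes:
= (1/2)[1/65 - 1/215]
= 3/559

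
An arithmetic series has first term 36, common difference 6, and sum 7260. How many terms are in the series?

Using S = n/2 × [2a + (n-1)d]
7260 = n/2 × [2(36) + (n-1)(6)]
7260 = n/2 × [72 + 6n - 6]
14520 = n × [66 + 6n]
6n² + (66)n - 14520 = 0
Discriminant: Δ = (66)² - 4(6)(-14520) = 4356 + 348480 = 352836
√Δ = 594
n = [-(66) + √Δ] / (2·6) = (-66 + 594) / 12 = 528 / 12 = 44
(The negative root is discarded since n must be a positive integer.)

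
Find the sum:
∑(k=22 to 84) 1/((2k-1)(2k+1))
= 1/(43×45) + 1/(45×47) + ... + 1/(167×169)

Partial fractions: 1/((2k-1)(2k+1)) = (1/2)[1/(2k-1) - 1/(2k+1)]
The series telescopes:
= (1/2)[1/43 - 1/169]
= 63/7267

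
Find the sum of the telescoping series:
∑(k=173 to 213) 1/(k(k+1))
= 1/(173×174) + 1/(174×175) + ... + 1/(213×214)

Partial fractions: 1/(k(k+1)) = 1/k - 1/(k+1)
The series telescopes:
= (1/173 - 1/174) + (1/174 - 1/175) + ... + (1/213 - 1/214)
= 1/173 - 1/214
= 41/37022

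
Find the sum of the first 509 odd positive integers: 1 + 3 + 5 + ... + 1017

Sum of first n odd numbers = n²
= 509²
= 259081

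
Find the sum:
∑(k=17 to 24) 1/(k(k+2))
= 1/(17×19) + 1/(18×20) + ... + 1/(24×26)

Partial fractions: 1/(k(k+2)) = (1/2)[1/k - 1/(k+2)]
Telescoping leaves the first two and last two terms:
= (1/2)[1/17 + 1/18 - 1/25 - 1/26]
= 893/49725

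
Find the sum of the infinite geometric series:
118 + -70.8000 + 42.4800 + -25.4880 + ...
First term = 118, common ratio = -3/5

For |r| < 1, S = a / (1 - r)
S = 118 / (1 - (-3/5))
S = 118 / (8/5)
S = 295/4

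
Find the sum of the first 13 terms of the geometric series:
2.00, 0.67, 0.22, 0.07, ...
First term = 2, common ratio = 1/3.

Sₙ = a(1 - rⁿ) / (1 - r)
S_13 = 2(1 - (1/3)^13) / (1 - (1/3))
S_13 = 2(1 - (1/1594323)) / (2/3)
S_13 = 1594322/531441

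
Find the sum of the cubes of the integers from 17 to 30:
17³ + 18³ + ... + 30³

Use ∑_{k=1}^{n} k³ = [n(n+1)/2]², then subtract the first 16 terms.
∑_{k=1}^{30} k³ = [30×31/2]² = 465² = 216225
∑_{k=1}^{16} k³ = [16×17/2]² = 136² = 18496
∑_{k=17}^{30} k³ = 216225 - 18496 = 197729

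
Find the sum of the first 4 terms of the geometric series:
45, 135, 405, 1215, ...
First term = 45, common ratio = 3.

Sₙ = a(1 - rⁿ) / (1 - r)
S_4 = 45(1 - 3^4) / (1 - 3)
S_4 = 45(1 - 81) / (-2)
S_4 = 1800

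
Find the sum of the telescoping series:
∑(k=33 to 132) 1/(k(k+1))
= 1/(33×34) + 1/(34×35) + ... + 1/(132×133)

Partial fractions: 1/(k(k+1)) = 1/k - 1/(k+1)
The series telescopes:
= (1/33 - 1/34) + (1/34 - 1/35) + ... + (1/132 - 1/133)
= 1/33 - 1/133
= 100/4389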